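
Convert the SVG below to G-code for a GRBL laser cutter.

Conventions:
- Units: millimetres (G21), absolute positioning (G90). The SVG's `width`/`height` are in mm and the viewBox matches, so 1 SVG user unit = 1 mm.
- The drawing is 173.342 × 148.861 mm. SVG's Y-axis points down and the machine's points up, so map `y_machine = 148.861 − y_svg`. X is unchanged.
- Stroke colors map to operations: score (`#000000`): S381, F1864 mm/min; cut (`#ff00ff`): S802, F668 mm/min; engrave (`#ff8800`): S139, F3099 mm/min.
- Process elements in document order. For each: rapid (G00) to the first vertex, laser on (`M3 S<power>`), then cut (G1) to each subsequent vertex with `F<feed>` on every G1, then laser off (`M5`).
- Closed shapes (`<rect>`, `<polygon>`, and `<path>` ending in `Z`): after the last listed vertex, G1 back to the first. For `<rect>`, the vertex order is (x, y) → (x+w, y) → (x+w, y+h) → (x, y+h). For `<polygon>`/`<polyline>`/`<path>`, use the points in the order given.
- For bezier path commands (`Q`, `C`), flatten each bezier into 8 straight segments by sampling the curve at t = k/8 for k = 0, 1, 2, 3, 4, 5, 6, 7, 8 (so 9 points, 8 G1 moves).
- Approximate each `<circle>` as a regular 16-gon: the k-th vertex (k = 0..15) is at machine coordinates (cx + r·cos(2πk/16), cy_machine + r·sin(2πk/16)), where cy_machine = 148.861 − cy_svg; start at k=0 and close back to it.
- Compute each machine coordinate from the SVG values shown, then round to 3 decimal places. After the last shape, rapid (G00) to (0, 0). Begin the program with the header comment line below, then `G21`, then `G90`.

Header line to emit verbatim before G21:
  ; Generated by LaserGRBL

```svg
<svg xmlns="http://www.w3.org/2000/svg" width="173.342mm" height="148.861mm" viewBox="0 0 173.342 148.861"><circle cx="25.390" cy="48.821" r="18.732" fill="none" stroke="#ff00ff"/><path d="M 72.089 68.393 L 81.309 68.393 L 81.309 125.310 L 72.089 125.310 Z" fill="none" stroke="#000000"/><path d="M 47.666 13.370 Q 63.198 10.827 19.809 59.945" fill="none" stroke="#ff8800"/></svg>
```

viewBox `0 0 173.342 148.861` with mm width/height → 1 unit = 1 mm. Flip: y_m = 148.861 − y_svg.

**Shape 1** — `<circle>` circle, stroke `#ff00ff` → cut (S802, F668). Machine vertices: (44.122,100.040) → (42.696,107.208) → (38.636,113.286) → (32.558,117.346) → (25.390,118.772) → (18.222,117.346) → (12.144,113.286) → (8.084,107.208) → (6.658,100.040) → (8.084,92.872) → (12.144,86.794) → (18.222,82.734) → (25.390,81.308) → (32.558,82.734) → (38.636,86.794) → (42.696,92.872) → (44.122,100.040). Closed: final G1 returns to the first vertex.

**Shape 2** — `<path>` rectangle, stroke `#000000` → score (S381, F1864). Machine vertices: (72.089,80.468) → (81.309,80.468) → (81.309,23.551) → (72.089,23.551) → (72.089,80.468). Closed: final G1 returns to the first vertex.

**Shape 3** — `<path>` quadratic bezier, stroke `#ff8800` → engrave (S139, F3099). Control points (SVG): P0=(47.666,13.370), P1=(63.198,10.827), P2=(19.809,59.945); sampled at t=k/8. Machine vertices: (47.666,135.491) → (50.628,135.320) → (51.749,133.534) → (51.029,130.133) → (48.468,125.119) → (44.065,118.490) → (37.821,110.246) → (29.736,100.388) → (19.809,88.916). Open path.

; Generated by LaserGRBL
G21
G90
G00 X44.122 Y100.040
M3 S802
G1 X42.696 Y107.208 F668
G1 X38.636 Y113.286 F668
G1 X32.558 Y117.346 F668
G1 X25.390 Y118.772 F668
G1 X18.222 Y117.346 F668
G1 X12.144 Y113.286 F668
G1 X8.084 Y107.208 F668
G1 X6.658 Y100.040 F668
G1 X8.084 Y92.872 F668
G1 X12.144 Y86.794 F668
G1 X18.222 Y82.734 F668
G1 X25.390 Y81.308 F668
G1 X32.558 Y82.734 F668
G1 X38.636 Y86.794 F668
G1 X42.696 Y92.872 F668
G1 X44.122 Y100.040 F668
M5
G00 X72.089 Y80.468
M3 S381
G1 X81.309 Y80.468 F1864
G1 X81.309 Y23.551 F1864
G1 X72.089 Y23.551 F1864
G1 X72.089 Y80.468 F1864
M5
G00 X47.666 Y135.491
M3 S139
G1 X50.628 Y135.320 F3099
G1 X51.749 Y133.534 F3099
G1 X51.029 Y130.133 F3099
G1 X48.468 Y125.119 F3099
G1 X44.065 Y118.490 F3099
G1 X37.821 Y110.246 F3099
G1 X29.736 Y100.388 F3099
G1 X19.809 Y88.916 F3099
M5
G00 X0.000 Y0.000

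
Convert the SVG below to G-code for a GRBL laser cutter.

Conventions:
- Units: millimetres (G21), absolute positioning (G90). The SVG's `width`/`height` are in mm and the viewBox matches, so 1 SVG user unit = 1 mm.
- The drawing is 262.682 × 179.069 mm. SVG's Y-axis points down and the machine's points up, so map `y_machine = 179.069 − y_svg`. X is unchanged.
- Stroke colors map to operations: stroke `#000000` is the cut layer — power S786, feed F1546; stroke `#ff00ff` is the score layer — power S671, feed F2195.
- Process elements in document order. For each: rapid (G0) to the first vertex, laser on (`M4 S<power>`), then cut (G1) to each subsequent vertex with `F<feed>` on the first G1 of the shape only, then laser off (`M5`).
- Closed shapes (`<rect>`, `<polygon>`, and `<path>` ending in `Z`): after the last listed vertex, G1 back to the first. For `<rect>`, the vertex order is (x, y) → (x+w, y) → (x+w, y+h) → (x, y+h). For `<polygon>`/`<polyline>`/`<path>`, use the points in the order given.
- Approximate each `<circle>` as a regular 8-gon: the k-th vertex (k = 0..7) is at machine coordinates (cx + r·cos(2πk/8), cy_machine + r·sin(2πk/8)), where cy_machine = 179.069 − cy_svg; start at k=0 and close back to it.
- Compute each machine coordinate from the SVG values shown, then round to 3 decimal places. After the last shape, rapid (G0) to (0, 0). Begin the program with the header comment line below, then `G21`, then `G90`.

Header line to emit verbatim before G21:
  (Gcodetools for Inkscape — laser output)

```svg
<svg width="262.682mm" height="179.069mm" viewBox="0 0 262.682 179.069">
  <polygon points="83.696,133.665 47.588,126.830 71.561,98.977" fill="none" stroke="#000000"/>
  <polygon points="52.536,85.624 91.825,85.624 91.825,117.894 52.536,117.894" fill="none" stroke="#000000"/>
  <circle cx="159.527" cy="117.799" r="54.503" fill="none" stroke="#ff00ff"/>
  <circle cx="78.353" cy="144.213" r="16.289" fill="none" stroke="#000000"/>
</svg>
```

(Gcodetools for Inkscape — laser output)
G21
G90
G0 X83.696 Y45.404
M4 S786
G1 X47.588 Y52.239 F1546
G1 X71.561 Y80.092
G1 X83.696 Y45.404
M5
G0 X52.536 Y93.445
M4 S786
G1 X91.825 Y93.445 F1546
G1 X91.825 Y61.175
G1 X52.536 Y61.175
G1 X52.536 Y93.445
M5
G0 X214.030 Y61.270
M4 S671
G1 X198.066 Y99.809 F2195
G1 X159.527 Y115.773
G1 X120.988 Y99.809
G1 X105.024 Y61.270
G1 X120.988 Y22.731
G1 X159.527 Y6.767
G1 X198.066 Y22.731
G1 X214.030 Y61.270
M5
G0 X94.642 Y34.856
M4 S786
G1 X89.871 Y46.374 F1546
G1 X78.353 Y51.145
G1 X66.835 Y46.374
G1 X62.064 Y34.856
G1 X66.835 Y23.338
G1 X78.353 Y18.567
G1 X89.871 Y23.338
G1 X94.642 Y34.856
M5
G0 X0.000 Y0.000

viewBox `0 0 262.682 179.069` with mm width/height → 1 unit = 1 mm. Flip: y_m = 179.069 − y_svg.

**Shape 1** — `<polygon>` regular polygon, stroke `#000000` → cut (S786, F1546). Machine vertices: (83.696,45.404) → (47.588,52.239) → (71.561,80.092) → (83.696,45.404). Closed: final G1 returns to the first vertex.

**Shape 2** — `<polygon>` rectangle, stroke `#000000` → cut (S786, F1546). Machine vertices: (52.536,93.445) → (91.825,93.445) → (91.825,61.175) → (52.536,61.175) → (52.536,93.445). Closed: final G1 returns to the first vertex.

**Shape 3** — `<circle>` circle, stroke `#ff00ff` → score (S671, F2195). Machine vertices: (214.030,61.270) → (198.066,99.809) → (159.527,115.773) → (120.988,99.809) → (105.024,61.270) → (120.988,22.731) → (159.527,6.767) → (198.066,22.731) → (214.030,61.270). Closed: final G1 returns to the first vertex.

**Shape 4** — `<circle>` circle, stroke `#000000` → cut (S786, F1546). Machine vertices: (94.642,34.856) → (89.871,46.374) → (78.353,51.145) → (66.835,46.374) → (62.064,34.856) → (66.835,23.338) → (78.353,18.567) → (89.871,23.338) → (94.642,34.856). Closed: final G1 returns to the first vertex.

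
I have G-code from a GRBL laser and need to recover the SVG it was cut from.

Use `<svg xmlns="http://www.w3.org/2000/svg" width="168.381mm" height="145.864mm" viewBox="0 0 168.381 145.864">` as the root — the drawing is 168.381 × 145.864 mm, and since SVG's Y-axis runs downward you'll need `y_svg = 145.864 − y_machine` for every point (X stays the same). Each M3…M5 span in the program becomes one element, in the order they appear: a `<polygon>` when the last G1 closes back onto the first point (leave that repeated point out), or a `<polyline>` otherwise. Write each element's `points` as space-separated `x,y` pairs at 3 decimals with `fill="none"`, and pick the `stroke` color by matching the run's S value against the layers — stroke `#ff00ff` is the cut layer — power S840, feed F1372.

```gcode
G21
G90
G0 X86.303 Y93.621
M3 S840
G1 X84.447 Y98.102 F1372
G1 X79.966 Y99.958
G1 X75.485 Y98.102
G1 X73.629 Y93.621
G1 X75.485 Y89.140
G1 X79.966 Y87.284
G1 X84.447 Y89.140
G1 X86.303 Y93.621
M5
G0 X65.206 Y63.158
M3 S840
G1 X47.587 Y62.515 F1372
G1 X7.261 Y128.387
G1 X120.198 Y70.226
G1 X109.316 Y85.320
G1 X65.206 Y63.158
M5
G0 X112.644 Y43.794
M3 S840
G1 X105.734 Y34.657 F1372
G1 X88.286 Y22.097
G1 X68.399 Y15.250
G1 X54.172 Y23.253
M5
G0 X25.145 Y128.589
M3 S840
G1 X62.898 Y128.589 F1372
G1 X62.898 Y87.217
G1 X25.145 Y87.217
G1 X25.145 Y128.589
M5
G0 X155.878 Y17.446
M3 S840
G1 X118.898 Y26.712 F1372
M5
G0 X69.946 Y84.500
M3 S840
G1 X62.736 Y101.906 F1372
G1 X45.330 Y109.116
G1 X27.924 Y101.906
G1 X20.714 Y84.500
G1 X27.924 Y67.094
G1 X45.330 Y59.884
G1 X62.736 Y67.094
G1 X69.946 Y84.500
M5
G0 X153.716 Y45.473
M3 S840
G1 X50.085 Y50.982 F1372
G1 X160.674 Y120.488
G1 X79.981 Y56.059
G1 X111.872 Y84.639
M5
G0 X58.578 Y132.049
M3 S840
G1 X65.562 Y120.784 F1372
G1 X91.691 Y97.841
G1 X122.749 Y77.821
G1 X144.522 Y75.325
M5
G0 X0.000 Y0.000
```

<svg xmlns="http://www.w3.org/2000/svg" width="168.381mm" height="145.864mm" viewBox="0 0 168.381 145.864">
  <polygon points="86.303,52.243 84.447,47.762 79.966,45.906 75.485,47.762 73.629,52.243 75.485,56.724 79.966,58.580 84.447,56.724" fill="none" stroke="#ff00ff"/>
  <polygon points="65.206,82.706 47.587,83.349 7.261,17.477 120.198,75.638 109.316,60.544" fill="none" stroke="#ff00ff"/>
  <polyline points="112.644,102.070 105.734,111.207 88.286,123.767 68.399,130.614 54.172,122.611" fill="none" stroke="#ff00ff"/>
  <polygon points="25.145,17.275 62.898,17.275 62.898,58.647 25.145,58.647" fill="none" stroke="#ff00ff"/>
  <polyline points="155.878,128.418 118.898,119.152" fill="none" stroke="#ff00ff"/>
  <polygon points="69.946,61.364 62.736,43.958 45.330,36.748 27.924,43.958 20.714,61.364 27.924,78.770 45.330,85.980 62.736,78.770" fill="none" stroke="#ff00ff"/>
  <polyline points="153.716,100.391 50.085,94.882 160.674,25.376 79.981,89.805 111.872,61.225" fill="none" stroke="#ff00ff"/>
  <polyline points="58.578,13.815 65.562,25.080 91.691,48.023 122.749,68.043 144.522,70.539" fill="none" stroke="#ff00ff"/>
</svg>

Each laser-on run becomes one SVG element. Flip Y back into SVG space with y_svg = 145.864 − y_machine. Every run uses S840, so all elements get stroke `#ff00ff` (cut).

Run 1: The run returns to its start, so emit a `<polygon>` with points (Y-flipped): 86.303,52.243 84.447,47.762 79.966,45.906 75.485,47.762 73.629,52.243 75.485,56.724 79.966,58.580 84.447,56.724.

Run 2: The run returns to its start, so emit a `<polygon>` with points (Y-flipped): 65.206,82.706 47.587,83.349 7.261,17.477 120.198,75.638 109.316,60.544.

Run 3: The run is open, so emit a `<polyline>` with points (Y-flipped): 112.644,102.070 105.734,111.207 88.286,123.767 68.399,130.614 54.172,122.611.

Run 4: The run returns to its start, so emit a `<polygon>` with points (Y-flipped): 25.145,17.275 62.898,17.275 62.898,58.647 25.145,58.647.

Run 5: The run is open, so emit a `<polyline>` with points (Y-flipped): 155.878,128.418 118.898,119.152.

Run 6: The run returns to its start, so emit a `<polygon>` with points (Y-flipped): 69.946,61.364 62.736,43.958 45.330,36.748 27.924,43.958 20.714,61.364 27.924,78.770 45.330,85.980 62.736,78.770.

Run 7: The run is open, so emit a `<polyline>` with points (Y-flipped): 153.716,100.391 50.085,94.882 160.674,25.376 79.981,89.805 111.872,61.225.

Run 8: The run is open, so emit a `<polyline>` with points (Y-flipped): 58.578,13.815 65.562,25.080 91.691,48.023 122.749,68.043 144.522,70.539.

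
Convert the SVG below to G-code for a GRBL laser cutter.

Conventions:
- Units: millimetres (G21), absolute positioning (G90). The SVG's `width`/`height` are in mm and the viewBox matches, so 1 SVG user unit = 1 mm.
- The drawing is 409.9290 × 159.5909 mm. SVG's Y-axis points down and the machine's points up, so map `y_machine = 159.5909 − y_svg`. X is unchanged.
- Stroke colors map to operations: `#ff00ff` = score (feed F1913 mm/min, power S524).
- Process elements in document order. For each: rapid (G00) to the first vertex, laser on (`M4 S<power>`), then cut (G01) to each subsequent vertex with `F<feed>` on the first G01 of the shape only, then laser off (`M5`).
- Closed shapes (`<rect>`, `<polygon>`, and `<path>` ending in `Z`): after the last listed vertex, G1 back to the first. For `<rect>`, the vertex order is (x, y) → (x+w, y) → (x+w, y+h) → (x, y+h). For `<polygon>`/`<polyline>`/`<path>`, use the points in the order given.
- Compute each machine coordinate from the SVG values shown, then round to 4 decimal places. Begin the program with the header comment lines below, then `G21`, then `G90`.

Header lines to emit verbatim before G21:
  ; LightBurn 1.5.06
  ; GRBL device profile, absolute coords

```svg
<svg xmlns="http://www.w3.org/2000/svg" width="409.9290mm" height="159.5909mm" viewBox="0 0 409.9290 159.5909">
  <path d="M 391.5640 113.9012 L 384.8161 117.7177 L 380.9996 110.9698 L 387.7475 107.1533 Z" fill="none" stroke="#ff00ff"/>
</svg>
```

; LightBurn 1.5.06
; GRBL device profile, absolute coords
G21
G90
G00 X391.5640 Y45.6897
M4 S524
G01 X384.8161 Y41.8732 F1913
G01 X380.9996 Y48.6211
G01 X387.7475 Y52.4376
G01 X391.5640 Y45.6897
M5

1 u = 1 mm; y_m = 159.5909 − y.

[1] `<path>` regular polygon, #ff00ff→score S524 F1913: (391.5640,45.6897) → (384.8161,41.8732) → (380.9996,48.6211) → (387.7475,52.4376) → (391.5640,45.6897) (closed)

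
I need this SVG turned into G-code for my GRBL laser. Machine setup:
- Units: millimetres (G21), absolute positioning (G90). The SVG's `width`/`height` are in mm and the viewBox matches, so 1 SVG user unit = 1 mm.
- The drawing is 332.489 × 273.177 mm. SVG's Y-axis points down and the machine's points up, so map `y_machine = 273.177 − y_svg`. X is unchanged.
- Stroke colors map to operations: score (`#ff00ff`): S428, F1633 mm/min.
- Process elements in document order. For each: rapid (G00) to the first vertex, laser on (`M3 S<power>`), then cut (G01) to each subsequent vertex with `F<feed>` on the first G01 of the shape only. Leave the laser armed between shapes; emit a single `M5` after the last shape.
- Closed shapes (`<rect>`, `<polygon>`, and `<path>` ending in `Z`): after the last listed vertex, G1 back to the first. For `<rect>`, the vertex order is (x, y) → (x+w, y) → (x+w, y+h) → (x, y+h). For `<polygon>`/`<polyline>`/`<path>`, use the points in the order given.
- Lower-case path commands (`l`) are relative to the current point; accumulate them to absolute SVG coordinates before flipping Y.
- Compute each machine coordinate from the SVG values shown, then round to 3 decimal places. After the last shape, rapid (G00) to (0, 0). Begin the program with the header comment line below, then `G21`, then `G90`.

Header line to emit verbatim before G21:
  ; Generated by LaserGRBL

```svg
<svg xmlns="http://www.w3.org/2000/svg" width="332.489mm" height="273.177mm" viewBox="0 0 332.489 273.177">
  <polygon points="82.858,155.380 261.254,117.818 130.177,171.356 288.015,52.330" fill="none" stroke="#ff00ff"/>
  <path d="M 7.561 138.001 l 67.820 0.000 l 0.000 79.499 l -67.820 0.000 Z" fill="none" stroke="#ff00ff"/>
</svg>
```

1 u = 1 mm; y_m = 273.177 − y.

[1] `<polygon>` closed polygon, #ff00ff→score S428 F1633: (82.858,117.797) → (261.254,155.359) → (130.177,101.821) → (288.015,220.847) → (82.858,117.797) (closed)

[2] `<path>` rectangle, #ff00ff→score S428 F1633: (7.561,135.176) → (75.381,135.176) → (75.381,55.677) → (7.561,55.677) → (7.561,135.176) (closed)

; Generated by LaserGRBL
G21
G90
G00 X82.858 Y117.797
M3 S428
G01 X261.254 Y155.359 F1633
G01 X130.177 Y101.821
G01 X288.015 Y220.847
G01 X82.858 Y117.797
G00 X7.561 Y135.176
M3 S428
G01 X75.381 Y135.176 F1633
G01 X75.381 Y55.677
G01 X7.561 Y55.677
G01 X7.561 Y135.176
M5
G00 X0.000 Y0.000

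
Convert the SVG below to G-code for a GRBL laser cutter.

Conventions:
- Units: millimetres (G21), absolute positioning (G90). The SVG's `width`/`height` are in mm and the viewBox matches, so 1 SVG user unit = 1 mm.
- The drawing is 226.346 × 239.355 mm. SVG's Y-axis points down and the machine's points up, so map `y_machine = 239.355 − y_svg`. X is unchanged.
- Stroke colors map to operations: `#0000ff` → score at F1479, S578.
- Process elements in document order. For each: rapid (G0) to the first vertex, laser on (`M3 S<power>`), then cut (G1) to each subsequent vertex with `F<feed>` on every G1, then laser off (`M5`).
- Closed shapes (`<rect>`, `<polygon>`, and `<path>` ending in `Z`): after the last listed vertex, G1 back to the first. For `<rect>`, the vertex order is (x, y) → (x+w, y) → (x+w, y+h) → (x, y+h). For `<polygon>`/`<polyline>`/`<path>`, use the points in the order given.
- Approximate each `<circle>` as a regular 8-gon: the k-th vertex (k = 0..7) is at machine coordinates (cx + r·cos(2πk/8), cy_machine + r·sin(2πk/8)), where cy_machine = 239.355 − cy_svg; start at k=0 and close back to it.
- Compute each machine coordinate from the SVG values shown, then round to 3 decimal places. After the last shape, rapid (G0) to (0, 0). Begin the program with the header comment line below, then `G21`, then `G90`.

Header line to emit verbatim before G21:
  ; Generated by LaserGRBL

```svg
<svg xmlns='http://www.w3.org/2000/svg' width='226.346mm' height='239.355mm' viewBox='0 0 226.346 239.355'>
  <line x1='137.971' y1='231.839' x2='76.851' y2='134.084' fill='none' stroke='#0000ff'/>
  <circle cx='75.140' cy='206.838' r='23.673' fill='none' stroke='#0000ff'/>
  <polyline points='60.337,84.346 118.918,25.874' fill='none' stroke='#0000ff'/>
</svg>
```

viewBox `0 0 226.346 239.355` with mm width/height → 1 unit = 1 mm. Flip: y_m = 239.355 − y_svg.

**Shape 1** — `<line>` line segment, stroke `#0000ff` → score (S578, F1479). Machine vertices: (137.971,7.516) → (76.851,105.271). Open path.

**Shape 2** — `<circle>` circle, stroke `#0000ff` → score (S578, F1479). Machine vertices: (98.813,32.517) → (91.879,49.256) → (75.140,56.190) → (58.401,49.256) → (51.467,32.517) → (58.401,15.778) → (75.140,8.844) → (91.879,15.778) → (98.813,32.517). Closed: final G1 returns to the first vertex.

**Shape 3** — `<polyline>` line segment, stroke `#0000ff` → score (S578, F1479). Machine vertices: (60.337,155.009) → (118.918,213.481). Open path.

; Generated by LaserGRBL
G21
G90
G0 X137.971 Y7.516
M3 S578
G1 X76.851 Y105.271 F1479
M5
G0 X98.813 Y32.517
M3 S578
G1 X91.879 Y49.256 F1479
G1 X75.140 Y56.190 F1479
G1 X58.401 Y49.256 F1479
G1 X51.467 Y32.517 F1479
G1 X58.401 Y15.778 F1479
G1 X75.140 Y8.844 F1479
G1 X91.879 Y15.778 F1479
G1 X98.813 Y32.517 F1479
M5
G0 X60.337 Y155.009
M3 S578
G1 X118.918 Y213.481 F1479
M5
G0 X0.000 Y0.000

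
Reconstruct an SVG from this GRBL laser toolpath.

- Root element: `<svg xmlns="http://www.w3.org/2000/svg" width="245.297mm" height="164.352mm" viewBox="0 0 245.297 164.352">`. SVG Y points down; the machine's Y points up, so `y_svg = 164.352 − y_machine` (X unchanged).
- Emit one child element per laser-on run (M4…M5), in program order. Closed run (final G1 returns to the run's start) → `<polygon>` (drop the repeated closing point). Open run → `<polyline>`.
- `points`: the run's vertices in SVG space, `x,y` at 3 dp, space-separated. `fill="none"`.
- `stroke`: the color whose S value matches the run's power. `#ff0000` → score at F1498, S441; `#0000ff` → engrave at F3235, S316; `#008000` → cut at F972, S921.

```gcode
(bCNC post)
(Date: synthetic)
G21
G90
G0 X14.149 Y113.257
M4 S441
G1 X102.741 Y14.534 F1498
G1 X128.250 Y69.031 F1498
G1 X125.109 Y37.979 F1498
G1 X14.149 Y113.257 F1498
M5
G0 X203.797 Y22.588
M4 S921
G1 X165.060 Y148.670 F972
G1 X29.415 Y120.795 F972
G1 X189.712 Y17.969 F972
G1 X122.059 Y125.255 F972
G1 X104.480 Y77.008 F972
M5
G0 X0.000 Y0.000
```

Machine Y-up, SVG Y-down with viewBox height 164.352, so y_svg = 164.352 − y_machine; X carries over.

Run 1: the run's S441 means `#ff0000` (score). The run returns to its start, so emit a `<polygon>` with points (Y-flipped): 14.149,51.095 102.741,149.818 128.250,95.321 125.109,126.373.

Run 2: the run's S921 means `#008000` (cut). The run is open, so emit a `<polyline>` with points (Y-flipped): 203.797,141.764 165.060,15.682 29.415,43.557 189.712,146.383 122.059,39.097 104.480,87.344.

<svg xmlns="http://www.w3.org/2000/svg" width="245.297mm" height="164.352mm" viewBox="0 0 245.297 164.352">
  <polygon points="14.149,51.095 102.741,149.818 128.250,95.321 125.109,126.373" fill="none" stroke="#ff0000"/>
  <polyline points="203.797,141.764 165.060,15.682 29.415,43.557 189.712,146.383 122.059,39.097 104.480,87.344" fill="none" stroke="#008000"/>
</svg>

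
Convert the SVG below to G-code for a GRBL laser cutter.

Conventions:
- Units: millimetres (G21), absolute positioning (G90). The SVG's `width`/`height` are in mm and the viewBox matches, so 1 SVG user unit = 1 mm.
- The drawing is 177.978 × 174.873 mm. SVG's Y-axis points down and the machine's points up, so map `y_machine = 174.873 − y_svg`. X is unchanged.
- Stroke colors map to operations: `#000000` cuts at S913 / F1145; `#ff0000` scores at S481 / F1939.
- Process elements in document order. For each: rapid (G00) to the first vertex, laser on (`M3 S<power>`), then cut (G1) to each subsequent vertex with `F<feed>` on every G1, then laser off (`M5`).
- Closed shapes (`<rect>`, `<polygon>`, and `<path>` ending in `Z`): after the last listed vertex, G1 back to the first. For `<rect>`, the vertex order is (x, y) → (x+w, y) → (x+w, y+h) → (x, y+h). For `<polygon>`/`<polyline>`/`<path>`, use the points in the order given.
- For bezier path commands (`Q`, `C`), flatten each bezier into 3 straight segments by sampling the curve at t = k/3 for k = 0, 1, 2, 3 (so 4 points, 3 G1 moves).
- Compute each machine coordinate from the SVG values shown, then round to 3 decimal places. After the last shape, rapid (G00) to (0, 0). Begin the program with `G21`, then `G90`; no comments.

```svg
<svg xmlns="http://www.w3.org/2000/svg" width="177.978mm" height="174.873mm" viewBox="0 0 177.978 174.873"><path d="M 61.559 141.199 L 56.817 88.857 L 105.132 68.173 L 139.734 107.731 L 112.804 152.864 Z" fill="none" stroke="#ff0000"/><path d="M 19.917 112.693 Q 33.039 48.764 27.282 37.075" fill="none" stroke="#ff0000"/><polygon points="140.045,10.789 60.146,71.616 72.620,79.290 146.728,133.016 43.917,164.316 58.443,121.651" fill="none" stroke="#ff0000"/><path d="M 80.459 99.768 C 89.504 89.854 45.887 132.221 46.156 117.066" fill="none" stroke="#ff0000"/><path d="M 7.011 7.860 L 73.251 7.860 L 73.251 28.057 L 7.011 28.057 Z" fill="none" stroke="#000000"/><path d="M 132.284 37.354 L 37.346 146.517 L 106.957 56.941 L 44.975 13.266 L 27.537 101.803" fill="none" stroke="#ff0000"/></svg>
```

1 u = 1 mm; y_m = 174.873 − y.

[1] `<path>` regular polygon, #ff0000→score S481 F1939: (61.559,33.674) → (56.817,86.016) → (105.132,106.700) → (139.734,67.142) → (112.804,22.009) → (61.559,33.674) (closed)

[2] `<path>` quadratic bezier, #ff0000→score S481 F1939: (19.917,62.180) → (26.567,98.995) → (29.022,124.201) → (27.282,137.798)

[3] `<polygon>` closed polygon, #ff0000→score S481 F1939: (140.045,164.084) → (60.146,103.257) → (72.620,95.583) → (146.728,41.857) → (43.917,10.557) → (58.443,53.222) → (140.045,164.084) (closed)

[4] `<path>` cubic bezier, #ff0000→score S481 F1939: (80.459,75.105) → (75.526,71.659) → (56.940,57.759) → (46.156,57.807)

[5] `<path>` rectangle, #000000→cut S913 F1145: (7.011,167.013) → (73.251,167.013) → (73.251,146.816) → (7.011,146.816) → (7.011,167.013) (closed)

[6] `<path>` open polyline, #ff0000→score S481 F1939: (132.284,137.519) → (37.346,28.356) → (106.957,117.932) → (44.975,161.607) → (27.537,73.070)

G21
G90
G00 X61.559 Y33.674
M3 S481
G1 X56.817 Y86.016 F1939
G1 X105.132 Y106.700 F1939
G1 X139.734 Y67.142 F1939
G1 X112.804 Y22.009 F1939
G1 X61.559 Y33.674 F1939
M5
G00 X19.917 Y62.180
M3 S481
G1 X26.567 Y98.995 F1939
G1 X29.022 Y124.201 F1939
G1 X27.282 Y137.798 F1939
M5
G00 X140.045 Y164.084
M3 S481
G1 X60.146 Y103.257 F1939
G1 X72.620 Y95.583 F1939
G1 X146.728 Y41.857 F1939
G1 X43.917 Y10.557 F1939
G1 X58.443 Y53.222 F1939
G1 X140.045 Y164.084 F1939
M5
G00 X80.459 Y75.105
M3 S481
G1 X75.526 Y71.659 F1939
G1 X56.940 Y57.759 F1939
G1 X46.156 Y57.807 F1939
M5
G00 X7.011 Y167.013
M3 S913
G1 X73.251 Y167.013 F1145
G1 X73.251 Y146.816 F1145
G1 X7.011 Y146.816 F1145
G1 X7.011 Y167.013 F1145
M5
G00 X132.284 Y137.519
M3 S481
G1 X37.346 Y28.356 F1939
G1 X106.957 Y117.932 F1939
G1 X44.975 Y161.607 F1939
G1 X27.537 Y73.070 F1939
M5
G00 X0.000 Y0.000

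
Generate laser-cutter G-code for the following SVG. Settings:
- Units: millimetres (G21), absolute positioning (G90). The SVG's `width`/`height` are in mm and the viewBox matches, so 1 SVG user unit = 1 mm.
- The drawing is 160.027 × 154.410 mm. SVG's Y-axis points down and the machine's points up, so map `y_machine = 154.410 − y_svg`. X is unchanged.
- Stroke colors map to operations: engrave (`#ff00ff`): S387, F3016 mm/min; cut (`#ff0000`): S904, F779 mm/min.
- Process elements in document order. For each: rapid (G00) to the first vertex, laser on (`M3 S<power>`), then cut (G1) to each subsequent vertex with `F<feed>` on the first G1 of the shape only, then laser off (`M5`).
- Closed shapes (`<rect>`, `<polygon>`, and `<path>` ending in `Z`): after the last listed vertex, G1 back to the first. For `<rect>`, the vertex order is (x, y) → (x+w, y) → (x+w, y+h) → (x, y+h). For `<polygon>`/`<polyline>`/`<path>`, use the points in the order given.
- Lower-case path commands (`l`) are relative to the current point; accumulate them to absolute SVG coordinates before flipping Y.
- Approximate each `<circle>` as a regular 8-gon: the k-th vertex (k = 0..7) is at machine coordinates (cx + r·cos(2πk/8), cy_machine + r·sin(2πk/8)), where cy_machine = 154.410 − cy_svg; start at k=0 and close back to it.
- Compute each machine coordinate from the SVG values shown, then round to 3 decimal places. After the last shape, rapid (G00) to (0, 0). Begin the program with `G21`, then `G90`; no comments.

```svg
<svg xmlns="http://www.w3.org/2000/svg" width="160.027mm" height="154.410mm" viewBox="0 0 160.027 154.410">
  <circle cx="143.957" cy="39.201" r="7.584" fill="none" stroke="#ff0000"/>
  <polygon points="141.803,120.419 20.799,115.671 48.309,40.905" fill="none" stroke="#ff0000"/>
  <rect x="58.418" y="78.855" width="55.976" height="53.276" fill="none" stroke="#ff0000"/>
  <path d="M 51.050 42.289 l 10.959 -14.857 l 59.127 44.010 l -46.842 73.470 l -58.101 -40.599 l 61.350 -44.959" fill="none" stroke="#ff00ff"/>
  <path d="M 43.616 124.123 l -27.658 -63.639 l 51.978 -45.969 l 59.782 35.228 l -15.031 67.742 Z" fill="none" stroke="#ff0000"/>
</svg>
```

1 u = 1 mm; y_m = 154.410 − y.

[1] `<circle>` circle, #ff0000→cut S904 F779: (151.541,115.209) → (149.320,120.572) → (143.957,122.793) → (138.594,120.572) → (136.373,115.209) → (138.594,109.846) → (143.957,107.625) → (149.320,109.846) → (151.541,115.209) (closed)

[2] `<polygon>` closed polygon, #ff0000→cut S904 F779: (141.803,33.991) → (20.799,38.739) → (48.309,113.505) → (141.803,33.991) (closed)

[3] `<rect>` rectangle, #ff0000→cut S904 F779: (58.418,75.555) → (114.394,75.555) → (114.394,22.279) → (58.418,22.279) → (58.418,75.555) (closed)

[4] `<path>` open polyline, #ff00ff→engrave S387 F3016: (51.050,112.121) → (62.009,126.978) → (121.136,82.968) → (74.294,9.498) → (16.193,50.097) → (77.543,95.056)

[5] `<path>` regular polygon, #ff0000→cut S904 F779: (43.616,30.287) → (15.958,93.926) → (67.936,139.895) → (127.718,104.667) → (112.687,36.925) → (43.616,30.287) (closed)

G21
G90
G00 X151.541 Y115.209
M3 S904
G1 X149.320 Y120.572 F779
G1 X143.957 Y122.793
G1 X138.594 Y120.572
G1 X136.373 Y115.209
G1 X138.594 Y109.846
G1 X143.957 Y107.625
G1 X149.320 Y109.846
G1 X151.541 Y115.209
M5
G00 X141.803 Y33.991
M3 S904
G1 X20.799 Y38.739 F779
G1 X48.309 Y113.505
G1 X141.803 Y33.991
M5
G00 X58.418 Y75.555
M3 S904
G1 X114.394 Y75.555 F779
G1 X114.394 Y22.279
G1 X58.418 Y22.279
G1 X58.418 Y75.555
M5
G00 X51.050 Y112.121
M3 S387
G1 X62.009 Y126.978 F3016
G1 X121.136 Y82.968
G1 X74.294 Y9.498
G1 X16.193 Y50.097
G1 X77.543 Y95.056
M5
G00 X43.616 Y30.287
M3 S904
G1 X15.958 Y93.926 F779
G1 X67.936 Y139.895
G1 X127.718 Y104.667
G1 X112.687 Y36.925
G1 X43.616 Y30.287
M5
G00 X0.000 Y0.000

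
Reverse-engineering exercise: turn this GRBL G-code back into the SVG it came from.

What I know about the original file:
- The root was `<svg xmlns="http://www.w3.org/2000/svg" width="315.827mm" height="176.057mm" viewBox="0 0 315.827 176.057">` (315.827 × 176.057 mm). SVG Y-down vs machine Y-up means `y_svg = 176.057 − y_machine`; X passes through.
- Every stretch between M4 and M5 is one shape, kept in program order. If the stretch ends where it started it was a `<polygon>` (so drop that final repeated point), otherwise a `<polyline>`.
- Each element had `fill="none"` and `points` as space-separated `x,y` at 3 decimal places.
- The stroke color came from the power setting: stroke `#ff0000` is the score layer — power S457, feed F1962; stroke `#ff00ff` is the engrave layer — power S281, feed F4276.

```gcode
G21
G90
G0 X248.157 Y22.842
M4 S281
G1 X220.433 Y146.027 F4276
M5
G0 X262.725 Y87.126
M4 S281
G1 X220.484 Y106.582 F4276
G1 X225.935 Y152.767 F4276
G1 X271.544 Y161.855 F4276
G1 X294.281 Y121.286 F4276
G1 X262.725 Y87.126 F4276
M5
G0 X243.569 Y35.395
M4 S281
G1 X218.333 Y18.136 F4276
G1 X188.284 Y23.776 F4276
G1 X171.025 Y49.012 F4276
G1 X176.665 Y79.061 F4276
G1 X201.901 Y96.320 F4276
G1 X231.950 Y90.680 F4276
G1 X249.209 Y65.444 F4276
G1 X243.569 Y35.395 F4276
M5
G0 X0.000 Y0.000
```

<svg xmlns="http://www.w3.org/2000/svg" width="315.827mm" height="176.057mm" viewBox="0 0 315.827 176.057">
  <polyline points="248.157,153.215 220.433,30.030" fill="none" stroke="#ff00ff"/>
  <polygon points="262.725,88.931 220.484,69.475 225.935,23.290 271.544,14.202 294.281,54.771" fill="none" stroke="#ff00ff"/>
  <polygon points="243.569,140.662 218.333,157.921 188.284,152.281 171.025,127.045 176.665,96.996 201.901,79.737 231.950,85.377 249.209,110.613" fill="none" stroke="#ff00ff"/>
</svg>

y_svg = 176.057 − y_m. Every run uses S281, so all elements get stroke `#ff00ff` (engrave).

[1] open run; points: 248.157,153.215 220.433,30.030

[2] closed run; points: 262.725,88.931 220.484,69.475 225.935,23.290 271.544,14.202 294.281,54.771

[3] closed run; points: 243.569,140.662 218.333,157.921 188.284,152.281 171.025,127.045 176.665,96.996 201.901,79.737 231.950,85.377 249.209,110.613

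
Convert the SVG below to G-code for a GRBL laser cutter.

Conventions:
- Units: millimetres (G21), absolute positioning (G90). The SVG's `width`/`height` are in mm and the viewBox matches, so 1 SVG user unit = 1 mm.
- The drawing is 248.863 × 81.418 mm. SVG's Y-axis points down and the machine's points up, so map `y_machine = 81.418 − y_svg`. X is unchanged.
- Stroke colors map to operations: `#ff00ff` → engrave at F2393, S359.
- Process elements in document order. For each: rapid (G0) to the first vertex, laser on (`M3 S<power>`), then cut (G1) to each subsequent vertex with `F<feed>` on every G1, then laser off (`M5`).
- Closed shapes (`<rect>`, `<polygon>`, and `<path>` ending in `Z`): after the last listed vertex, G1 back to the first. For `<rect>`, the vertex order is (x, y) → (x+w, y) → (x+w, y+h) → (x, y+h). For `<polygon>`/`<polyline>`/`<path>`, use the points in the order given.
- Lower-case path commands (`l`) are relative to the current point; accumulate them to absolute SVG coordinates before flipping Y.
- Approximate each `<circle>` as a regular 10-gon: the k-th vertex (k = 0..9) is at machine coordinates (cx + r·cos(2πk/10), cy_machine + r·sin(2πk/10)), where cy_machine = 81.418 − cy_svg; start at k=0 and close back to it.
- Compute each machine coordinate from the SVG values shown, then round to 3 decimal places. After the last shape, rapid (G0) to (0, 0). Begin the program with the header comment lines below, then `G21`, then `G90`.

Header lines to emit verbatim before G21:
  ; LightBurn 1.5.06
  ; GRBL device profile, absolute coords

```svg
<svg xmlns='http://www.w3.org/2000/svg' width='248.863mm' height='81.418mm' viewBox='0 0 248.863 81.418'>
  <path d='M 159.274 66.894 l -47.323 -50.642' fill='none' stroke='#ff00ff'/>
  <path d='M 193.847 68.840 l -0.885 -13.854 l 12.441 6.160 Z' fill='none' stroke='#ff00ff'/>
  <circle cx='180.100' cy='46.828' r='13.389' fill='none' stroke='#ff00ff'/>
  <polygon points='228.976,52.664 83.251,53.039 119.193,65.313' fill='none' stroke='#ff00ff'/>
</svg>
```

; LightBurn 1.5.06
; GRBL device profile, absolute coords
G21
G90
G0 X159.274 Y14.524
M3 S359
G1 X111.951 Y65.166 F2393
M5
G0 X193.847 Y12.578
M3 S359
G1 X192.962 Y26.432 F2393
G1 X205.403 Y20.272 F2393
G1 X193.847 Y12.578 F2393
M5
G0 X193.489 Y34.590
M3 S359
G1 X190.932 Y42.460 F2393
G1 X184.237 Y47.324 F2393
G1 X175.963 Y47.324 F2393
G1 X169.268 Y42.460 F2393
G1 X166.711 Y34.590 F2393
G1 X169.268 Y26.720 F2393
G1 X175.963 Y21.856 F2393
G1 X184.237 Y21.856 F2393
G1 X190.932 Y26.720 F2393
G1 X193.489 Y34.590 F2393
M5
G0 X228.976 Y28.754
M3 S359
G1 X83.251 Y28.379 F2393
G1 X119.193 Y16.105 F2393
G1 X228.976 Y28.754 F2393
M5
G0 X0.000 Y0.000

1 u = 1 mm; y_m = 81.418 − y.

[1] `<path>` line segment, #ff00ff→engrave S359 F2393: (159.274,14.524) → (111.951,65.166)

[2] `<path>` regular polygon, #ff00ff→engrave S359 F2393: (193.847,12.578) → (192.962,26.432) → (205.403,20.272) → (193.847,12.578) (closed)

[3] `<circle>` circle, #ff00ff→engrave S359 F2393: (193.489,34.590) → (190.932,42.460) → (184.237,47.324) → (175.963,47.324) → (169.268,42.460) → (166.711,34.590) → (169.268,26.720) → (175.963,21.856) → (184.237,21.856) → (190.932,26.720) → (193.489,34.590) (closed)

[4] `<polygon>` closed polygon, #ff00ff→engrave S359 F2393: (228.976,28.754) → (83.251,28.379) → (119.193,16.105) → (228.976,28.754) (closed)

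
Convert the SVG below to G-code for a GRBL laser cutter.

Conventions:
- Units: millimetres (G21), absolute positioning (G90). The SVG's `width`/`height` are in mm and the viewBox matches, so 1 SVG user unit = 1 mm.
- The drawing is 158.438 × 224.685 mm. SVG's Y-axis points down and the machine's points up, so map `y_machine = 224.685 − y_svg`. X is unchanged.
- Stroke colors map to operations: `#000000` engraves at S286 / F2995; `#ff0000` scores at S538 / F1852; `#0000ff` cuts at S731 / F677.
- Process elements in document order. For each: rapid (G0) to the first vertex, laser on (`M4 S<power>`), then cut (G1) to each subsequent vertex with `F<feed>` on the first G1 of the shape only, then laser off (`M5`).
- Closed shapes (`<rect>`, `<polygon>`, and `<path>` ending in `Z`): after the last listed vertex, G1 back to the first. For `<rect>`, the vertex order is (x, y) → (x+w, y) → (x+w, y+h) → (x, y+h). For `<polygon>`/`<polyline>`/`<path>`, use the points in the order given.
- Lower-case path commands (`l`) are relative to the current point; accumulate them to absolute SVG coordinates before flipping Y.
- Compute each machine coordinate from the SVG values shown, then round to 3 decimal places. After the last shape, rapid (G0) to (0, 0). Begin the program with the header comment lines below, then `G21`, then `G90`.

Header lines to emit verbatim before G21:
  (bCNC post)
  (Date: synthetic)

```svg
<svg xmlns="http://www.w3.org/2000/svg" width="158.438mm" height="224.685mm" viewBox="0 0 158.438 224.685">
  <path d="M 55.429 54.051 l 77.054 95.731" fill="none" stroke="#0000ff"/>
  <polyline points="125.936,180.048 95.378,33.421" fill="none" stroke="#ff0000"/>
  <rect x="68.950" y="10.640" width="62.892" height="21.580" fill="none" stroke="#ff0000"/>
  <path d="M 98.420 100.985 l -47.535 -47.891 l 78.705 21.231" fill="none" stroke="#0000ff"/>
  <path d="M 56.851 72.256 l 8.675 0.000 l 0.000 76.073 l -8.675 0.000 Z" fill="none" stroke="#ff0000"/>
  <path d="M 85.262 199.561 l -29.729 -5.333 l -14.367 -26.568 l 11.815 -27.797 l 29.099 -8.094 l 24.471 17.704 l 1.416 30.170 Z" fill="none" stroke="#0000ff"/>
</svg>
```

1 u = 1 mm; y_m = 224.685 − y.

[1] `<path>` line segment, #0000ff→cut S731 F677: (55.429,170.634) → (132.483,74.903)

[2] `<polyline>` line segment, #ff0000→score S538 F1852: (125.936,44.637) → (95.378,191.264)

[3] `<rect>` rectangle, #ff0000→score S538 F1852: (68.950,214.045) → (131.842,214.045) → (131.842,192.465) → (68.950,192.465) → (68.950,214.045) (closed)

[4] `<path>` open polyline, #0000ff→cut S731 F677: (98.420,123.700) → (50.885,171.591) → (129.590,150.360)

[5] `<path>` rectangle, #ff0000→score S538 F1852: (56.851,152.429) → (65.526,152.429) → (65.526,76.356) → (56.851,76.356) → (56.851,152.429) (closed)

[6] `<path>` regular polygon, #0000ff→cut S731 F677: (85.262,25.124) → (55.533,30.457) → (41.166,57.025) → (52.981,84.822) → (82.080,92.916) → (106.551,75.212) → (107.967,45.042) → (85.262,25.124) (closed)

(bCNC post)
(Date: synthetic)
G21
G90
G0 X55.429 Y170.634
M4 S731
G1 X132.483 Y74.903 F677
M5
G0 X125.936 Y44.637
M4 S538
G1 X95.378 Y191.264 F1852
M5
G0 X68.950 Y214.045
M4 S538
G1 X131.842 Y214.045 F1852
G1 X131.842 Y192.465
G1 X68.950 Y192.465
G1 X68.950 Y214.045
M5
G0 X98.420 Y123.700
M4 S731
G1 X50.885 Y171.591 F677
G1 X129.590 Y150.360
M5
G0 X56.851 Y152.429
M4 S538
G1 X65.526 Y152.429 F1852
G1 X65.526 Y76.356
G1 X56.851 Y76.356
G1 X56.851 Y152.429
M5
G0 X85.262 Y25.124
M4 S731
G1 X55.533 Y30.457 F677
G1 X41.166 Y57.025
G1 X52.981 Y84.822
G1 X82.080 Y92.916
G1 X106.551 Y75.212
G1 X107.967 Y45.042
G1 X85.262 Y25.124
M5
G0 X0.000 Y0.000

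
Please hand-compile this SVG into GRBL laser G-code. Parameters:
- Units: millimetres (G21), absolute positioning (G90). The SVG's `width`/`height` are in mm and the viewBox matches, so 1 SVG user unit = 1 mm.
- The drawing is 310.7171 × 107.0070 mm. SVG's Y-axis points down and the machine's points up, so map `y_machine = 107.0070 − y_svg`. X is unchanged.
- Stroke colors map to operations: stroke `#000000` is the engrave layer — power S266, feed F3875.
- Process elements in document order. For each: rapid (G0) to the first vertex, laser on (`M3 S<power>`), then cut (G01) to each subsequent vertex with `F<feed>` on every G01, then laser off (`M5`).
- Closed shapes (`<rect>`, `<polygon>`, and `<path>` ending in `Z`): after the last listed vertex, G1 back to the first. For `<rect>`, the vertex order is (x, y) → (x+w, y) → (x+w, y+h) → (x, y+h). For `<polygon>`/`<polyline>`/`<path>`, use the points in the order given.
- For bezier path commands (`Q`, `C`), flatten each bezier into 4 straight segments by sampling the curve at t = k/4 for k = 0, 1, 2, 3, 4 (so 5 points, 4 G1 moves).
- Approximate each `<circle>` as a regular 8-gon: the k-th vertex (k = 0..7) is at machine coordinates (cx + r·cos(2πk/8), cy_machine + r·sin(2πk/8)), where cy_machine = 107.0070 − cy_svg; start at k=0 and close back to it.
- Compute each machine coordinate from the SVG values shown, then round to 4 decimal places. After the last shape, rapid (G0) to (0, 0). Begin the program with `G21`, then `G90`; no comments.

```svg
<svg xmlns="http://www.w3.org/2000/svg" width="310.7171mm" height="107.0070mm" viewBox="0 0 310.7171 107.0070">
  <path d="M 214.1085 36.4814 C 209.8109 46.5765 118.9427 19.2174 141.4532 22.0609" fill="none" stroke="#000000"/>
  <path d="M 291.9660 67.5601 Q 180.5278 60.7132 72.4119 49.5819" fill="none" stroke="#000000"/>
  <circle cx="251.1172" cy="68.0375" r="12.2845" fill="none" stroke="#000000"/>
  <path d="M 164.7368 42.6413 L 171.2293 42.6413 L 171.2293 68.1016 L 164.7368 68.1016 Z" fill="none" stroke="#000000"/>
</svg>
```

Since the viewBox matches the mm dimensions, user units are millimetres directly. The only transform is the Y-flip y_m = 107.0070 − y_svg.

Shape 1 is a cubic bezier drawn with `<path>`. Its stroke #000000 means engrave at S266, F3875. After flipping Y the toolpath is (214.1085,70.5256) → (197.7775,68.9198) → (167.7278,75.0165) → (142.7046,82.4729) → (141.4532,84.9461).

Shape 2 is a quadratic bezier drawn with `<path>`. Its stroke #000000 means engrave at S266, F3875. After flipping Y the toolpath is (291.9660,39.4469) → (236.4545,43.1381) → (181.3584,47.3649) → (126.6775,52.1272) → (72.4119,57.4251).

Shape 3 is a circle drawn with `<circle>`. Its stroke #000000 means engrave at S266, F3875. After flipping Y the toolpath is (263.4017,38.9695) → (259.8037,47.6560) → (251.1172,51.2540) → (242.4307,47.6560) → (238.8327,38.9695) → (242.4307,30.2830) → (251.1172,26.6850) → (259.8037,30.2830) → (263.4017,38.9695), returning to the start.

Shape 4 is a rectangle drawn with `<path>`. Its stroke #000000 means engrave at S266, F3875. After flipping Y the toolpath is (164.7368,64.3657) → (171.2293,64.3657) → (171.2293,38.9054) → (164.7368,38.9054) → (164.7368,64.3657), returning to the start.

G21
G90
G0 X214.1085 Y70.5256
M3 S266
G01 X197.7775 Y68.9198 F3875
G01 X167.7278 Y75.0165 F3875
G01 X142.7046 Y82.4729 F3875
G01 X141.4532 Y84.9461 F3875
M5
G0 X291.9660 Y39.4469
M3 S266
G01 X236.4545 Y43.1381 F3875
G01 X181.3584 Y47.3649 F3875
G01 X126.6775 Y52.1272 F3875
G01 X72.4119 Y57.4251 F3875
M5
G0 X263.4017 Y38.9695
M3 S266
G01 X259.8037 Y47.6560 F3875
G01 X251.1172 Y51.2540 F3875
G01 X242.4307 Y47.6560 F3875
G01 X238.8327 Y38.9695 F3875
G01 X242.4307 Y30.2830 F3875
G01 X251.1172 Y26.6850 F3875
G01 X259.8037 Y30.2830 F3875
G01 X263.4017 Y38.9695 F3875
M5
G0 X164.7368 Y64.3657
M3 S266
G01 X171.2293 Y64.3657 F3875
G01 X171.2293 Y38.9054 F3875
G01 X164.7368 Y38.9054 F3875
G01 X164.7368 Y64.3657 F3875
M5
G0 X0.0000 Y0.0000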